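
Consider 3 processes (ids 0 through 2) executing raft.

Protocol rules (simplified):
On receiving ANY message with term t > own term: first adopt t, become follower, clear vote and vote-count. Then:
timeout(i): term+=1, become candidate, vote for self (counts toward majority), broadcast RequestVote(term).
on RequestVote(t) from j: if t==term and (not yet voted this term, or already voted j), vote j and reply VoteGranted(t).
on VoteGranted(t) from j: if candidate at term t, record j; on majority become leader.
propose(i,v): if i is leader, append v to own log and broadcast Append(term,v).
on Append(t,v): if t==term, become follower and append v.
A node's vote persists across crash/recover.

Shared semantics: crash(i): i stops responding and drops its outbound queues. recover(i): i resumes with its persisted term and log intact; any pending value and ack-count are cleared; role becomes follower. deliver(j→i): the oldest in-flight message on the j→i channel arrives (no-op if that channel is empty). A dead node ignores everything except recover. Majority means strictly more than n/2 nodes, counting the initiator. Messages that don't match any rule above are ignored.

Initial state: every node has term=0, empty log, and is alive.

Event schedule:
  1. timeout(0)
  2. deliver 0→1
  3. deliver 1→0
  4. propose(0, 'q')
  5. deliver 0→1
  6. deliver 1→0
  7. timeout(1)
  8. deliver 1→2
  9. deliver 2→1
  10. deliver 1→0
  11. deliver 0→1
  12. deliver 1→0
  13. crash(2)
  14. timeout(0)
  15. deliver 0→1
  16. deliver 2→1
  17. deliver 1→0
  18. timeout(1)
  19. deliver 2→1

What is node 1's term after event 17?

e1 timeout(0): 0[cand,t=1,-]
e2 deliver 0→1: 1[foll,t=1,-]
e3 deliver 1→0: 0[lead,t=1,-]
e4 propose(0,'q'): 0[lead,t=1,q]
e5 deliver 0→1: 1[foll,t=1,q]
e6 deliver 1→0: ·
e7 timeout(1): 1[cand,t=2,q]
e8 deliver 1→2: 2[foll,t=2,-]
e9 deliver 2→1: 1[lead,t=2,q]
e10 deliver 1→0: 0[foll,t=2,q]
e11 deliver 0→1: ·
e12 deliver 1→0: ·
e13 crash(2): 2[✗foll,t=2,-]
e14 timeout(0): 0[cand,t=3,q]
e15 deliver 0→1: 1[foll,t=3,q]
e16 deliver 2→1: ·
e17 deliver 1→0: 0[lead,t=3,q]

3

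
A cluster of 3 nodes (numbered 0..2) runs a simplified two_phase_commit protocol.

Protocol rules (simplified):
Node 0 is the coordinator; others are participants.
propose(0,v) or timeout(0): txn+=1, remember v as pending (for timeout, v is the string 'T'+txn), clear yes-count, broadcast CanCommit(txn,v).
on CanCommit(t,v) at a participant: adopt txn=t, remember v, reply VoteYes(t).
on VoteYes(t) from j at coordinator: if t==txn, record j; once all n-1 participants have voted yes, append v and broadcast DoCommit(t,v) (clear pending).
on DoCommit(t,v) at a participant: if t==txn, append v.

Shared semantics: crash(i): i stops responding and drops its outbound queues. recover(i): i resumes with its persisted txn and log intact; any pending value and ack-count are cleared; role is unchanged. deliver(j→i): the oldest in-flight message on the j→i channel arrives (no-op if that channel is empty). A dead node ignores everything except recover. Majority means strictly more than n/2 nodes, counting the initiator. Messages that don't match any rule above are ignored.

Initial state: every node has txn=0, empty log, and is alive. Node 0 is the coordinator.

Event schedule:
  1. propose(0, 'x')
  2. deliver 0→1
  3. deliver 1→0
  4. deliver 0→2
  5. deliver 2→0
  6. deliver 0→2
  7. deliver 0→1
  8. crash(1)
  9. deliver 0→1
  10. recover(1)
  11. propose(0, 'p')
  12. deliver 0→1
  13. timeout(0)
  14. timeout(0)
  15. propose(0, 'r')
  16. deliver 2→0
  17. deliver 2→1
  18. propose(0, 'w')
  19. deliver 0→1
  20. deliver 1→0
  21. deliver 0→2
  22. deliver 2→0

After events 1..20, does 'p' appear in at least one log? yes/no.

no

step 1 propose(0,'x'): 0={coor,t=1,log=-}
step 2 deliver 0→1: 1={part,t=1,log=-}
step 3 deliver 1→0: —
step 4 deliver 0→2: 2={part,t=1,log=-}
step 5 deliver 2→0: 0={coor,t=1,log=x}
step 6 deliver 0→2: 2={part,t=1,log=x}
step 7 deliver 0→1: 1={part,t=1,log=x}
step 8 crash(1): 1={✗part,t=1,log=x}
step 9 deliver 0→1: —
step 10 recover(1): 1={part,t=1,log=x}
step 11 propose(0,'p'): 0={coor,t=2,log=x}
step 12 deliver 0→1: 1={part,t=2,log=x}
step 13 timeout(0): 0={coor,t=3,log=x}
step 14 timeout(0): 0={coor,t=4,log=x}
step 15 propose(0,'r'): 0={coor,t=5,log=x}
step 16 deliver 2→0: —
step 17 deliver 2→1: —
step 18 propose(0,'w'): 0={coor,t=6,log=x}
step 19 deliver 0→1: 1={part,t=3,log=x}
step 20 deliver 1→0: —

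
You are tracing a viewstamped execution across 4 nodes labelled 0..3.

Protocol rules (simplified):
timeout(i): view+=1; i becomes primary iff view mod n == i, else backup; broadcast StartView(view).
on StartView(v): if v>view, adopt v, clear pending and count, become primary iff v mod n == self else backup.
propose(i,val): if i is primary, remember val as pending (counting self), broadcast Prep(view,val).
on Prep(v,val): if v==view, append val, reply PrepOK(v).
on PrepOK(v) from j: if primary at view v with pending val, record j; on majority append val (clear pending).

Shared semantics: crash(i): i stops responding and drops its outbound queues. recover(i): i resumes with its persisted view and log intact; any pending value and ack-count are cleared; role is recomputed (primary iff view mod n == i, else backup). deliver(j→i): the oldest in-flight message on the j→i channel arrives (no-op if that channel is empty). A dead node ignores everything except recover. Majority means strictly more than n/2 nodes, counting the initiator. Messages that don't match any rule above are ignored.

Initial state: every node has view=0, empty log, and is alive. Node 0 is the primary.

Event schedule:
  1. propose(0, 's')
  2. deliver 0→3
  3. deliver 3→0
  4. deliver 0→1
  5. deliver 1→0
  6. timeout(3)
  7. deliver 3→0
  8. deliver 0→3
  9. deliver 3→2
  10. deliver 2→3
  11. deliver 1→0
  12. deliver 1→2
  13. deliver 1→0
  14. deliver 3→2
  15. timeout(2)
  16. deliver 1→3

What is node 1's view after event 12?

after 1 — propose(0,'s'): ·
after 2 — deliver 0→3: n3:back/v0/[s]
after 3 — deliver 3→0: ·
after 4 — deliver 0→1: n1:back/v0/[s]
after 5 — deliver 1→0: n0:prim/v0/[s]
after 6 — timeout(3): n3:back/v1/[s]
after 7 — deliver 3→0: n0:back/v1/[s]
after 8 — deliver 0→3: ·
after 9 — deliver 3→2: n2:back/v1/[-]
after 10 — deliver 2→3: ·
after 11 — deliver 1→0: ·
after 12 — deliver 1→2: ·

0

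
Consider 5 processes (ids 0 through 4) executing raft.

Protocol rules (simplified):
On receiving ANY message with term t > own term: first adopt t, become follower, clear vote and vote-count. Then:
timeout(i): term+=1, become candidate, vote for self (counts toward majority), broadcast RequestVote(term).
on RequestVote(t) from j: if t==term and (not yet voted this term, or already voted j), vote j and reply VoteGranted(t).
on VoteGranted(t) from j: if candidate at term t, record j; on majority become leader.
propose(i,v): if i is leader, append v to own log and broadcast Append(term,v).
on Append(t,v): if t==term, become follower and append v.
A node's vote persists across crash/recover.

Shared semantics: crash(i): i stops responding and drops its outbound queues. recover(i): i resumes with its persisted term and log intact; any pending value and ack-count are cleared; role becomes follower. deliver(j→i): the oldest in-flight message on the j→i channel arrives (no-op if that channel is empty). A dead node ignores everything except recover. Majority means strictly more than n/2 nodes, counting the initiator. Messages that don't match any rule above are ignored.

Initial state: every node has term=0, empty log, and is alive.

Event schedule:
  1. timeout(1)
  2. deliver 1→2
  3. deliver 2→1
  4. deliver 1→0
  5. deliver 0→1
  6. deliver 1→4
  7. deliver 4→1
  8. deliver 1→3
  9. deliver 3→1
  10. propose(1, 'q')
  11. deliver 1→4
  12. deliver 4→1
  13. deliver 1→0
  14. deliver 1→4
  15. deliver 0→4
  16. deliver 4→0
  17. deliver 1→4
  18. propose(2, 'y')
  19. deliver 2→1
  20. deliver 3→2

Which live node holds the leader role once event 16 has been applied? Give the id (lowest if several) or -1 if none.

1

1. timeout(1):  <1:cand t1 ->
2. deliver 1→2:  <2:foll t1 ->
3. deliver 2→1:  nop
4. deliver 1→0:  <0:foll t1 ->
5. deliver 0→1:  <1:lead t1 ->
6. deliver 1→4:  <4:foll t1 ->
7. deliver 4→1:  nop
8. deliver 1→3:  <3:foll t1 ->
9. deliver 3→1:  nop
10. propose(1,'q'):  <1:lead t1 q>
11. deliver 1→4:  <4:foll t1 q>
12. deliver 4→1:  nop
13. deliver 1→0:  <0:foll t1 q>
14. deliver 1→4:  nop
15. deliver 0→4:  nop
16. deliver 4→0:  nop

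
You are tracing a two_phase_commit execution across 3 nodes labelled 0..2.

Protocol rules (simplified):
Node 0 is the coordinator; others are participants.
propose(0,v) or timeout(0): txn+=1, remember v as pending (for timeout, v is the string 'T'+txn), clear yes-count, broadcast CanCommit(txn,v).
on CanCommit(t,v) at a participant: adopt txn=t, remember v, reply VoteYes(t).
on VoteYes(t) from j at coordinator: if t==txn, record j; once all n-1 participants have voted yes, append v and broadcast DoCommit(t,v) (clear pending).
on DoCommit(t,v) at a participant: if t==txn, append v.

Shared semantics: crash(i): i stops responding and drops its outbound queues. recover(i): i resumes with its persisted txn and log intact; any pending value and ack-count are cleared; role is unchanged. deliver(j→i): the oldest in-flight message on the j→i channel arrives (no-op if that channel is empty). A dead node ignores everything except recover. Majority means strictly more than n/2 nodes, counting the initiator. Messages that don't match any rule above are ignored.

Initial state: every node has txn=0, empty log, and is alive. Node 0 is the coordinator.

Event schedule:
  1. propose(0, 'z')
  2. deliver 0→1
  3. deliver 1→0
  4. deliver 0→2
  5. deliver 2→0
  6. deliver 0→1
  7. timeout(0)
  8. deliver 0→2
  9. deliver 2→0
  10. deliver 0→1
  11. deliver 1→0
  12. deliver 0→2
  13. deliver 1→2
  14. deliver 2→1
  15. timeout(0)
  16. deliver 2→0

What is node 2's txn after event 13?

2

step 1 propose(0,'z'): 0={coor,t=1,log=-}
step 2 deliver 0→1: 1={part,t=1,log=-}
step 3 deliver 1→0: —
step 4 deliver 0→2: 2={part,t=1,log=-}
step 5 deliver 2→0: 0={coor,t=1,log=z}
step 6 deliver 0→1: 1={part,t=1,log=z}
step 7 timeout(0): 0={coor,t=2,log=z}
step 8 deliver 0→2: 2={part,t=1,log=z}
step 9 deliver 2→0: —
step 10 deliver 0→1: 1={part,t=2,log=z}
step 11 deliver 1→0: —
step 12 deliver 0→2: 2={part,t=2,log=z}
step 13 deliver 1→2: —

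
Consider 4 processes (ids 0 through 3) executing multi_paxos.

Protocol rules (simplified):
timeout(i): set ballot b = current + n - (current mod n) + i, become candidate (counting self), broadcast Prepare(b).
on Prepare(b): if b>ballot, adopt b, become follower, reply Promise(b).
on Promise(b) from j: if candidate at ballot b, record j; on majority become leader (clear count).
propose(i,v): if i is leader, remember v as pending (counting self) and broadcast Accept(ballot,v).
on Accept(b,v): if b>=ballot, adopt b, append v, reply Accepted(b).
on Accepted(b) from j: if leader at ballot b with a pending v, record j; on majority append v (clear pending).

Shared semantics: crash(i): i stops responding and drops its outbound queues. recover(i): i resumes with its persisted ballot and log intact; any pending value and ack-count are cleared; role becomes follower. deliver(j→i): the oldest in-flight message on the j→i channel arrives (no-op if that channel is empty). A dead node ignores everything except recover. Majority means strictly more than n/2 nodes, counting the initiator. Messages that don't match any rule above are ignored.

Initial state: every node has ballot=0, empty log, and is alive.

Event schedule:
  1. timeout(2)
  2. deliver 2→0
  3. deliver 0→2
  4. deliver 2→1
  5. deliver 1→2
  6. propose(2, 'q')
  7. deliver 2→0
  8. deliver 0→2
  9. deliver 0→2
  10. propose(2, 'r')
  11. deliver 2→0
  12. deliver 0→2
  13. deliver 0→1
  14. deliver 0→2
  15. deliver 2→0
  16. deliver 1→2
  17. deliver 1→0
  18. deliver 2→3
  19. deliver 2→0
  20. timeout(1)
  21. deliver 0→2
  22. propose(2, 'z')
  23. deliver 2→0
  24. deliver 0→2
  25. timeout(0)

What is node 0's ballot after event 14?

6

1. timeout(2):  <2:cand b6 ->
2. deliver 2→0:  <0:foll b6 ->
3. deliver 0→2:  nop
4. deliver 2→1:  <1:foll b6 ->
5. deliver 1→2:  <2:lead b6 ->
6. propose(2,'q'):  nop
7. deliver 2→0:  <0:foll b6 q>
8. deliver 0→2:  nop
9. deliver 0→2:  nop
10. propose(2,'r'):  nop
11. deliver 2→0:  <0:foll b6 q,r>
12. deliver 0→2:  nop
13. deliver 0→1:  nop
14. deliver 0→2:  nop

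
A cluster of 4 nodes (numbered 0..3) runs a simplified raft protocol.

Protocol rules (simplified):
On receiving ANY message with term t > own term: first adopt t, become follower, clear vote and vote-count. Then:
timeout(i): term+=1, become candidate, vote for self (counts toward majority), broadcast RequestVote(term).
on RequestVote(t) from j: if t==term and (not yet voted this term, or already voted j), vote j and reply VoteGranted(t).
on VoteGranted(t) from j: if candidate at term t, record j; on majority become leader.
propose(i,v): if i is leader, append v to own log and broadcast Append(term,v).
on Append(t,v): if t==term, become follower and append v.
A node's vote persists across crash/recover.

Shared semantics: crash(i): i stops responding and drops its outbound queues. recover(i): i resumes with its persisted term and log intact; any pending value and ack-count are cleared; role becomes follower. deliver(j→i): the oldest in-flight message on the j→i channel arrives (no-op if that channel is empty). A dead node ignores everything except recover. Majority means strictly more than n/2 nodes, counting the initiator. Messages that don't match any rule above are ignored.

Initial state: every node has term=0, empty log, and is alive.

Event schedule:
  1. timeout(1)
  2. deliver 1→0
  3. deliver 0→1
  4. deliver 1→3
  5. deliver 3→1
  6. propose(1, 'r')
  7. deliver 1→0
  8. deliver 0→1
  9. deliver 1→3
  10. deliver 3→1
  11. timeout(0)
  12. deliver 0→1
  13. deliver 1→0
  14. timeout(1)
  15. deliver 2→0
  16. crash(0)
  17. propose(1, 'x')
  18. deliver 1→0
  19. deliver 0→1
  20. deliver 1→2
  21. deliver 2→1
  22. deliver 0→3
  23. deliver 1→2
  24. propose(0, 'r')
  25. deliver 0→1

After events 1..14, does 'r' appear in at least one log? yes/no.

yes

e1 timeout(1): 1[cand,t=1,-]
e2 deliver 1→0: 0[foll,t=1,-]
e3 deliver 0→1: ·
e4 deliver 1→3: 3[foll,t=1,-]
e5 deliver 3→1: 1[lead,t=1,-]
e6 propose(1,'r'): 1[lead,t=1,r]
e7 deliver 1→0: 0[foll,t=1,r]
e8 deliver 0→1: ·
e9 deliver 1→3: 3[foll,t=1,r]
e10 deliver 3→1: ·
e11 timeout(0): 0[cand,t=2,r]
e12 deliver 0→1: 1[foll,t=2,r]
e13 deliver 1→0: ·
e14 timeout(1): 1[cand,t=3,r]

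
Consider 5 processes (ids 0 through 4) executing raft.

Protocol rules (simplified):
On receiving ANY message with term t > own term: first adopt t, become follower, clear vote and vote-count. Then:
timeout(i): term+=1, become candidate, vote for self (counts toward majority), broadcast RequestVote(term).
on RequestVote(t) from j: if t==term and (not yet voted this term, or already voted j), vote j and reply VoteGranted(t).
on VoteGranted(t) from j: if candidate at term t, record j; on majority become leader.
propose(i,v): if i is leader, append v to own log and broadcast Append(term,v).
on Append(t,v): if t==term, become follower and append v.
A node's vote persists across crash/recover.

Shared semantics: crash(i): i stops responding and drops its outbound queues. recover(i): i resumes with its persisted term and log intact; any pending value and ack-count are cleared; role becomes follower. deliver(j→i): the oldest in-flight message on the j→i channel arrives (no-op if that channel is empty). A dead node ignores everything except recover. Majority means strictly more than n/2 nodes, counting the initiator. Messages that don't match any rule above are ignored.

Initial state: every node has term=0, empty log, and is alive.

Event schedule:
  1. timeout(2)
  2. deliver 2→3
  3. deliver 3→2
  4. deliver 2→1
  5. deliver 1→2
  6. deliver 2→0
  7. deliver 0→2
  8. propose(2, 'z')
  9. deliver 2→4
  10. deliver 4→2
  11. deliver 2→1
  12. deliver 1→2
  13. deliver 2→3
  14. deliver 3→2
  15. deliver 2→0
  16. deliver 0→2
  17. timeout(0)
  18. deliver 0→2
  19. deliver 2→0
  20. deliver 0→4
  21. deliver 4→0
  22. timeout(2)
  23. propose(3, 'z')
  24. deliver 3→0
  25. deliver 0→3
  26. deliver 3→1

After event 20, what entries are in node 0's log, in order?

e1 timeout(2): 2[cand,t=1,-]
e2 deliver 2→3: 3[foll,t=1,-]
e3 deliver 3→2: ·
e4 deliver 2→1: 1[foll,t=1,-]
e5 deliver 1→2: 2[lead,t=1,-]
e6 deliver 2→0: 0[foll,t=1,-]
e7 deliver 0→2: ·
e8 propose(2,'z'): 2[lead,t=1,z]
e9 deliver 2→4: 4[foll,t=1,-]
e10 deliver 4→2: ·
e11 deliver 2→1: 1[foll,t=1,z]
e12 deliver 1→2: ·
e13 deliver 2→3: 3[foll,t=1,z]
e14 deliver 3→2: ·
e15 deliver 2→0: 0[foll,t=1,z]
e16 deliver 0→2: ·
e17 timeout(0): 0[cand,t=2,z]
e18 deliver 0→2: 2[foll,t=2,z]
e19 deliver 2→0: ·
e20 deliver 0→4: 4[foll,t=2,-]

z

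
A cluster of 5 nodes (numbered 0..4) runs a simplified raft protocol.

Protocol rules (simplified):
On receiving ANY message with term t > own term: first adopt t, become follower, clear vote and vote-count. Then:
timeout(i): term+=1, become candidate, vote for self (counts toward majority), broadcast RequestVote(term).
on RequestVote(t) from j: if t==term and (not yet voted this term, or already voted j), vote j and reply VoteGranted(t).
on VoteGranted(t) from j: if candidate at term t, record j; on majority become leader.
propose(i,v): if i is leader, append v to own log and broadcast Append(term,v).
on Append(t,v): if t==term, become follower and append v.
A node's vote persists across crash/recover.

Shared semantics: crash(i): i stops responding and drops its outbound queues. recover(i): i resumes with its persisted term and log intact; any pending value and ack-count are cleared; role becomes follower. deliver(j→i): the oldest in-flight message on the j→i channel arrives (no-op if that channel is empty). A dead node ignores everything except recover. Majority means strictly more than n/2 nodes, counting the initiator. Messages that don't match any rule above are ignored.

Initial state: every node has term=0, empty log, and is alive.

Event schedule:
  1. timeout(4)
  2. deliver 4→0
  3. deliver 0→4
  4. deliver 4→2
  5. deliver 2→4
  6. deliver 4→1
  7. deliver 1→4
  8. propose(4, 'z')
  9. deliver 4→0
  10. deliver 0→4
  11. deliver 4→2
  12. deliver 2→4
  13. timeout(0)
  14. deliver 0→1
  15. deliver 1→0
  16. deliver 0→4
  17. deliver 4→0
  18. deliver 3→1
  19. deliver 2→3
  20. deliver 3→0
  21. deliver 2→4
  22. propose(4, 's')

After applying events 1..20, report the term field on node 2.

[1] timeout(4) → N4(cand t1 [-])
[2] deliver 4→0 → N0(foll t1 [-])
[3] deliver 0→4 → ∅
[4] deliver 4→2 → N2(foll t1 [-])
[5] deliver 2→4 → N4(lead t1 [-])
[6] deliver 4→1 → N1(foll t1 [-])
[7] deliver 1→4 → ∅
[8] propose(4,'z') → N4(lead t1 [z])
[9] deliver 4→0 → N0(foll t1 [z])
[10] deliver 0→4 → ∅
[11] deliver 4→2 → N2(foll t1 [z])
[12] deliver 2→4 → ∅
[13] timeout(0) → N0(cand t2 [z])
[14] deliver 0→1 → N1(foll t2 [-])
[15] deliver 1→0 → ∅
[16] deliver 0→4 → N4(foll t2 [z])
[17] deliver 4→0 → N0(lead t2 [z])
[18] deliver 3→1 → ∅
[19] deliver 2→3 → ∅
[20] deliver 3→0 → ∅

1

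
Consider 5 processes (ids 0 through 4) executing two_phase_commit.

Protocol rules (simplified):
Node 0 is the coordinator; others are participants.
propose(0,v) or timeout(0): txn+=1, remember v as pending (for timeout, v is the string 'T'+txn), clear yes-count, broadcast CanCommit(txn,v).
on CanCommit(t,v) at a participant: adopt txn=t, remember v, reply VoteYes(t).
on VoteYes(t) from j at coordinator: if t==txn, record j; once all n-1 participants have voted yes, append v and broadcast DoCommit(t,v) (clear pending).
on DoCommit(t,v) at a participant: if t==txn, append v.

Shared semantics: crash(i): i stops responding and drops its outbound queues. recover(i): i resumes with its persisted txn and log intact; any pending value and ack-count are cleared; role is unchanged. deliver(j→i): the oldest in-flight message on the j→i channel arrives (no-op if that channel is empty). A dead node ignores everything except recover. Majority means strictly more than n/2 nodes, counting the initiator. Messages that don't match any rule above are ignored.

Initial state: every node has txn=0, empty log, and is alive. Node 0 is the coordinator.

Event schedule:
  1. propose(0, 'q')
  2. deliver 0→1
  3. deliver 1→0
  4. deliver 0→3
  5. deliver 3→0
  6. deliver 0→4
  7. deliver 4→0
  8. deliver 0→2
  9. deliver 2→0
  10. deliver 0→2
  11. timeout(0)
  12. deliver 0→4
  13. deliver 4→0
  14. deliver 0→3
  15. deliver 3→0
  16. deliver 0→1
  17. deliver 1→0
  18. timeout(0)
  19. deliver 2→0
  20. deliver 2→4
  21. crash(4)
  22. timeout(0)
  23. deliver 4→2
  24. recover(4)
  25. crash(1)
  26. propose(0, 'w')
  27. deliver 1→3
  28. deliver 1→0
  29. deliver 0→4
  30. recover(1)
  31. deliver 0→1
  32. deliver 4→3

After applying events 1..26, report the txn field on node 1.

1

after 1 — propose(0,'q'): n0:coor/t1/[-]
after 2 — deliver 0→1: n1:part/t1/[-]
after 3 — deliver 1→0: ·
after 4 — deliver 0→3: n3:part/t1/[-]
after 5 — deliver 3→0: ·
after 6 — deliver 0→4: n4:part/t1/[-]
after 7 — deliver 4→0: ·
after 8 — deliver 0→2: n2:part/t1/[-]
after 9 — deliver 2→0: n0:coor/t1/[q]
after 10 — deliver 0→2: n2:part/t1/[q]
after 11 — timeout(0): n0:coor/t2/[q]
after 12 — deliver 0→4: n4:part/t1/[q]
after 13 — deliver 4→0: ·
after 14 — deliver 0→3: n3:part/t1/[q]
after 15 — deliver 3→0: ·
after 16 — deliver 0→1: n1:part/t1/[q]
after 17 — deliver 1→0: ·
after 18 — timeout(0): n0:coor/t3/[q]
after 19 — deliver 2→0: ·
after 20 — deliver 2→4: ·
after 21 — crash(4): n4:✗part/t1/[q]
after 22 — timeout(0): n0:coor/t4/[q]
after 23 — deliver 4→2: ·
after 24 — recover(4): n4:part/t1/[q]
after 25 — crash(1): n1:✗part/t1/[q]
after 26 — propose(0,'w'): n0:coor/t5/[q]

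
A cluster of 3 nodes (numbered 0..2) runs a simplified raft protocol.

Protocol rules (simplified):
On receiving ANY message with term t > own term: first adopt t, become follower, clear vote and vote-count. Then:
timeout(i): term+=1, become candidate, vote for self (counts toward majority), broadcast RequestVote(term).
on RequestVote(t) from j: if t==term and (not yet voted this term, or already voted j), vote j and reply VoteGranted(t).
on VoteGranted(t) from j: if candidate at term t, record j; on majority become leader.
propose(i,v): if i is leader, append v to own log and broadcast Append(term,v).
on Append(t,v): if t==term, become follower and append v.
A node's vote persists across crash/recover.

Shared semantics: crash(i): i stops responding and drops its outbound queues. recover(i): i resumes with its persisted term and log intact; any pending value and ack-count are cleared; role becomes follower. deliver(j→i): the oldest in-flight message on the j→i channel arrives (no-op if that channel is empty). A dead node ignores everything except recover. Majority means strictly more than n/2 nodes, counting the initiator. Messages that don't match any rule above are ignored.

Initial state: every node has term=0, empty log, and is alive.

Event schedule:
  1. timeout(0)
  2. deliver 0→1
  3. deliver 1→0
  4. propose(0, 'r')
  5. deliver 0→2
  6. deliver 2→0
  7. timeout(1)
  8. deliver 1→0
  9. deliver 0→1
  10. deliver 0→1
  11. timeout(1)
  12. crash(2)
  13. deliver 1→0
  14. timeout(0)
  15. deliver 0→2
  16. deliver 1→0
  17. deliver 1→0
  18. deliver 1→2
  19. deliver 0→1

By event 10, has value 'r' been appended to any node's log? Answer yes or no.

yes

[1] timeout(0) → N0(cand t1 [-])
[2] deliver 0→1 → N1(foll t1 [-])
[3] deliver 1→0 → N0(lead t1 [-])
[4] propose(0,'r') → N0(lead t1 [r])
[5] deliver 0→2 → N2(foll t1 [-])
[6] deliver 2→0 → ∅
[7] timeout(1) → N1(cand t2 [-])
[8] deliver 1→0 → N0(foll t2 [r])
[9] deliver 0→1 → ∅
[10] deliver 0→1 → N1(lead t2 [-])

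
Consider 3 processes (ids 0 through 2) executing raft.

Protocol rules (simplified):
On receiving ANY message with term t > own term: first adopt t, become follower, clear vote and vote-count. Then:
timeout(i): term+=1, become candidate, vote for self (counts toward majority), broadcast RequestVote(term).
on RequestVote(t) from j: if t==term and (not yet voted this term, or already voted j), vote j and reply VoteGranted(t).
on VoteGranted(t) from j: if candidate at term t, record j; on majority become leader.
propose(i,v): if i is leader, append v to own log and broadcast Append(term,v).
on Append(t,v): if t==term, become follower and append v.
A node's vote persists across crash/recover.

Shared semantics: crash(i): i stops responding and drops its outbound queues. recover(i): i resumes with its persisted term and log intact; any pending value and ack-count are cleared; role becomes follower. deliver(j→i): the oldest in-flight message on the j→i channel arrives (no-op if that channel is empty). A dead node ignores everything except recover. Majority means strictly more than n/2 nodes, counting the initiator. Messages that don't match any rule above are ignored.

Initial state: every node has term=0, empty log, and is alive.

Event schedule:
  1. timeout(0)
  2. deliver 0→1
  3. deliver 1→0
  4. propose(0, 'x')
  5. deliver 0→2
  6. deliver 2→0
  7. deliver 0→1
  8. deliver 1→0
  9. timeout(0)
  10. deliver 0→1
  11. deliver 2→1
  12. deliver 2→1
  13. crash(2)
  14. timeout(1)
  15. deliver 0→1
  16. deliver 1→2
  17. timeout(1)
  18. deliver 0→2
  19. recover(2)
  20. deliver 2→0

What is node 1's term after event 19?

1. timeout(0):  <0:cand t1 ->
2. deliver 0→1:  <1:foll t1 ->
3. deliver 1→0:  <0:lead t1 ->
4. propose(0,'x'):  <0:lead t1 x>
5. deliver 0→2:  <2:foll t1 ->
6. deliver 2→0:  nop
7. deliver 0→1:  <1:foll t1 x>
8. deliver 1→0:  nop
9. timeout(0):  <0:cand t2 x>
10. deliver 0→1:  <1:foll t2 x>
11. deliver 2→1:  nop
12. deliver 2→1:  nop
13. crash(2):  <2:✗foll t1 ->
14. timeout(1):  <1:cand t3 x>
15. deliver 0→1:  nop
16. deliver 1→2:  nop
17. timeout(1):  <1:cand t4 x>
18. deliver 0→2:  nop
19. recover(2):  <2:foll t1 ->

4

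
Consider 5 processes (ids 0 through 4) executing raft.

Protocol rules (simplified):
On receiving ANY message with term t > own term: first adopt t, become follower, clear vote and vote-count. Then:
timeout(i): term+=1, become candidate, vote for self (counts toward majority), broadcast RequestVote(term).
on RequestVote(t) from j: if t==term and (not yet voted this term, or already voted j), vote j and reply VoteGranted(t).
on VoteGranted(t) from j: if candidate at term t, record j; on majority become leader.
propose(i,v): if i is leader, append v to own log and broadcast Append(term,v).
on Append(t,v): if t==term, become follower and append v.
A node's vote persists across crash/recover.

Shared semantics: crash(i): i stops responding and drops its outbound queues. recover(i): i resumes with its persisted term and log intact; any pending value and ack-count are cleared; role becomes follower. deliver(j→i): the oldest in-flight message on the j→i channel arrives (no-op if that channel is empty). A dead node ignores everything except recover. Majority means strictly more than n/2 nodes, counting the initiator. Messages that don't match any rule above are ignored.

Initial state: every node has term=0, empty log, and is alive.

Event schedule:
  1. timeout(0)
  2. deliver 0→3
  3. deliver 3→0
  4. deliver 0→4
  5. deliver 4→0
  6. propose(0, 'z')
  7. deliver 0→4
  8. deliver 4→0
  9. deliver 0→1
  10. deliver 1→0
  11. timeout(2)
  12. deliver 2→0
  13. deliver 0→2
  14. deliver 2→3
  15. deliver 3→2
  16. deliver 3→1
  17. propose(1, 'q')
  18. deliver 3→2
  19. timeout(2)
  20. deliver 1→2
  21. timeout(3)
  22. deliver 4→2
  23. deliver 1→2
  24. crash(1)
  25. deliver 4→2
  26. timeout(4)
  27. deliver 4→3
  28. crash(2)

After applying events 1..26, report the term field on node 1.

after 1 — timeout(0): n0:cand/t1/[-]
after 2 — deliver 0→3: n3:foll/t1/[-]
after 3 — deliver 3→0: ·
after 4 — deliver 0→4: n4:foll/t1/[-]
after 5 — deliver 4→0: n0:lead/t1/[-]
after 6 — propose(0,'z'): n0:lead/t1/[z]
after 7 — deliver 0→4: n4:foll/t1/[z]
after 8 — deliver 4→0: ·
after 9 — deliver 0→1: n1:foll/t1/[-]
after 10 — deliver 1→0: ·
after 11 — timeout(2): n2:cand/t1/[-]
after 12 — deliver 2→0: ·
after 13 — deliver 0→2: ·
after 14 — deliver 2→3: ·
after 15 — deliver 3→2: ·
after 16 — deliver 3→1: ·
after 17 — propose(1,'q'): ·
after 18 — deliver 3→2: ·
after 19 — timeout(2): n2:cand/t2/[-]
after 20 — deliver 1→2: ·
after 21 — timeout(3): n3:cand/t2/[-]
after 22 — deliver 4→2: ·
after 23 — deliver 1→2: ·
after 24 — crash(1): n1:✗foll/t1/[-]
after 25 — deliver 4→2: ·
after 26 — timeout(4): n4:cand/t2/[z]

1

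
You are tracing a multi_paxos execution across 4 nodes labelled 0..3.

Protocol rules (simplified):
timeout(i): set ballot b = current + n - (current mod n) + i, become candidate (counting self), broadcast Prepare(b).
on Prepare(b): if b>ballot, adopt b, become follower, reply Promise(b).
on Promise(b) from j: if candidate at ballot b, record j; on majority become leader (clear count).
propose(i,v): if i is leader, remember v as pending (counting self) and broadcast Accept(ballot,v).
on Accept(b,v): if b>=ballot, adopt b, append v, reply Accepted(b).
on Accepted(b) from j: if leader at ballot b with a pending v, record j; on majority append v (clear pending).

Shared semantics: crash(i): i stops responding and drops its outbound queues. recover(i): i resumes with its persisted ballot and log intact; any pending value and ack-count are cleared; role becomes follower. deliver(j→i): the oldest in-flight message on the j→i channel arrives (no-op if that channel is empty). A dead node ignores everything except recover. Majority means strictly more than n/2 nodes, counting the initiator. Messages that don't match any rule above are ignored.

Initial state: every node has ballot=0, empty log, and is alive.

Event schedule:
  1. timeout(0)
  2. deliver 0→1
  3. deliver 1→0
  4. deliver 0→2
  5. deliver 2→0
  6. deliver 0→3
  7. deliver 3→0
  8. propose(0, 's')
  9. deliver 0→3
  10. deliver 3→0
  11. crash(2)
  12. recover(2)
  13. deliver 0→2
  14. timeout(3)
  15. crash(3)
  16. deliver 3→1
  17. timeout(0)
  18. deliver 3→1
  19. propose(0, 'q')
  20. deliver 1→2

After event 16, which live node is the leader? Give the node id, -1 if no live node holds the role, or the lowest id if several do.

0

after 1 — timeout(0): n0:cand/b4/[-]
after 2 — deliver 0→1: n1:foll/b4/[-]
after 3 — deliver 1→0: ·
after 4 — deliver 0→2: n2:foll/b4/[-]
after 5 — deliver 2→0: n0:lead/b4/[-]
after 6 — deliver 0→3: n3:foll/b4/[-]
after 7 — deliver 3→0: ·
after 8 — propose(0,'s'): ·
after 9 — deliver 0→3: n3:foll/b4/[s]
after 10 — deliver 3→0: ·
after 11 — crash(2): n2:✗foll/b4/[-]
after 12 — recover(2): n2:foll/b4/[-]
after 13 — deliver 0→2: n2:foll/b4/[s]
after 14 — timeout(3): n3:cand/b11/[s]
after 15 — crash(3): n3:✗cand/b11/[s]
after 16 — deliver 3→1: ·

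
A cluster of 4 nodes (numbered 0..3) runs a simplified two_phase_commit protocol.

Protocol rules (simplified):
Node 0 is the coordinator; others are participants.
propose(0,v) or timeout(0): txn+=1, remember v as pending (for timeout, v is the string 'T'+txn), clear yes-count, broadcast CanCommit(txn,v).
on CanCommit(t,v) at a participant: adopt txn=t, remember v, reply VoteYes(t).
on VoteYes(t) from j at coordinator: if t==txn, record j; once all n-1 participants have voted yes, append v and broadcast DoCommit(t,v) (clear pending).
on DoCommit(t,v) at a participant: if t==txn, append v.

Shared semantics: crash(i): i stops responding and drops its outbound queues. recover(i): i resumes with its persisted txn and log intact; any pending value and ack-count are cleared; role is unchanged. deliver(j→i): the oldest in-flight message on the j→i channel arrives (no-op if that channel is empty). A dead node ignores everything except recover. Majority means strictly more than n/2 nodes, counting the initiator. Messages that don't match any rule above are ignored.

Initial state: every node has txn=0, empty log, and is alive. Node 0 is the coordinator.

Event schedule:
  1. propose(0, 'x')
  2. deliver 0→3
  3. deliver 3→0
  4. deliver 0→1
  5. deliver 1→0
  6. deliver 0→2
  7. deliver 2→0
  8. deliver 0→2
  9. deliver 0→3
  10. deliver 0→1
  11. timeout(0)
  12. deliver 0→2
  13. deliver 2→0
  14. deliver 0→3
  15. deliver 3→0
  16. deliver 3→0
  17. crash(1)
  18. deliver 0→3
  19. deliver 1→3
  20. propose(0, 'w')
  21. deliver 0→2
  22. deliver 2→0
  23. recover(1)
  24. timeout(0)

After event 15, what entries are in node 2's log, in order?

1. propose(0,'x'):  <0:coor t1 ->
2. deliver 0→3:  <3:part t1 ->
3. deliver 3→0:  nop
4. deliver 0→1:  <1:part t1 ->
5. deliver 1→0:  nop
6. deliver 0→2:  <2:part t1 ->
7. deliver 2→0:  <0:coor t1 x>
8. deliver 0→2:  <2:part t1 x>
9. deliver 0→3:  <3:part t1 x>
10. deliver 0→1:  <1:part t1 x>
11. timeout(0):  <0:coor t2 x>
12. deliver 0→2:  <2:part t2 x>
13. deliver 2→0:  nop
14. deliver 0→3:  <3:part t2 x>
15. deliver 3→0:  nop

x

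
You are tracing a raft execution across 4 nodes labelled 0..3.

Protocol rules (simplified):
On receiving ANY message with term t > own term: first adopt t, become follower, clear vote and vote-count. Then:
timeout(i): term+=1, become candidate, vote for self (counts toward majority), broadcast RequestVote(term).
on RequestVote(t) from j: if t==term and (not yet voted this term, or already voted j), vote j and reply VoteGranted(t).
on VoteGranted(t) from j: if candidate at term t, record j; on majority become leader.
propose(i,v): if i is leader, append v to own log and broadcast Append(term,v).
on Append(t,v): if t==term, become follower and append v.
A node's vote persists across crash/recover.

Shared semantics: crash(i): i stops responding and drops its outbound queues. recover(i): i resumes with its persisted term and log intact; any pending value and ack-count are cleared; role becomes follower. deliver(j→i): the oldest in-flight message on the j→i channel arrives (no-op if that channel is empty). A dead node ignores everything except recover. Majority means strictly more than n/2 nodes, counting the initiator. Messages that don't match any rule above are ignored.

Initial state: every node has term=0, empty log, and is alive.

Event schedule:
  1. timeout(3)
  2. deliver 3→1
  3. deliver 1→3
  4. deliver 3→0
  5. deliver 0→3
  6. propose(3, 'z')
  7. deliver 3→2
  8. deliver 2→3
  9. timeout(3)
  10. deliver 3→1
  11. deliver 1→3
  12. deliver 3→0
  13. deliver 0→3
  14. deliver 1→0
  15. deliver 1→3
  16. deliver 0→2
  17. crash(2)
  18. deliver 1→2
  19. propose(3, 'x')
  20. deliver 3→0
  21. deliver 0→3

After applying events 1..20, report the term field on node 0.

e1 timeout(3): 3[cand,t=1,-]
e2 deliver 3→1: 1[foll,t=1,-]
e3 deliver 1→3: ·
e4 deliver 3→0: 0[foll,t=1,-]
e5 deliver 0→3: 3[lead,t=1,-]
e6 propose(3,'z'): 3[lead,t=1,z]
e7 deliver 3→2: 2[foll,t=1,-]
e8 deliver 2→3: ·
e9 timeout(3): 3[cand,t=2,z]
e10 deliver 3→1: 1[foll,t=1,z]
e11 deliver 1→3: ·
e12 deliver 3→0: 0[foll,t=1,z]
e13 deliver 0→3: ·
e14 deliver 1→0: ·
e15 deliver 1→3: ·
e16 deliver 0→2: ·
e17 crash(2): 2[✗foll,t=1,-]
e18 deliver 1→2: ·
e19 propose(3,'x'): ·
e20 deliver 3→0: 0[foll,t=2,z]

2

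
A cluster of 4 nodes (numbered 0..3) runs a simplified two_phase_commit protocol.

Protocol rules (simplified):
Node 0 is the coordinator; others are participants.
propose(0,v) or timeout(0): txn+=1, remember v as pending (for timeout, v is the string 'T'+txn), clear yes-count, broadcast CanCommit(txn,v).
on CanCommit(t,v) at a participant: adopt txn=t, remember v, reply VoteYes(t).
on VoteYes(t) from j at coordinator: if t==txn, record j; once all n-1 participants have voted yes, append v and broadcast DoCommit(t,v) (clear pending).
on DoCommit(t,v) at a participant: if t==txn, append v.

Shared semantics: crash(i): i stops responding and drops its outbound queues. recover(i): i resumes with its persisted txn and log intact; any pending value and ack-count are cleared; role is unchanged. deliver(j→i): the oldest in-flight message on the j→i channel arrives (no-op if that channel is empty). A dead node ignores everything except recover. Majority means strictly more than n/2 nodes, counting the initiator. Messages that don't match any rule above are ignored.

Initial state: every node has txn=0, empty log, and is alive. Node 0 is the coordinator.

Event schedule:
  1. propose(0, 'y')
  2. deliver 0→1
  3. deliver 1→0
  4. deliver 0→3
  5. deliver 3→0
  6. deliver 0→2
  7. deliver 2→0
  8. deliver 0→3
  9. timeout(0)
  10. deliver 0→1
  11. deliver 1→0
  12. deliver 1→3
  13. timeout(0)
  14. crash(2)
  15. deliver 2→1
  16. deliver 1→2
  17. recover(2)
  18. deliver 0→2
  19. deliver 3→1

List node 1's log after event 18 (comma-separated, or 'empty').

y

e1 propose(0,'y'): 0[coor,t=1,-]
e2 deliver 0→1: 1[part,t=1,-]
e3 deliver 1→0: ·
e4 deliver 0→3: 3[part,t=1,-]
e5 deliver 3→0: ·
e6 deliver 0→2: 2[part,t=1,-]
e7 deliver 2→0: 0[coor,t=1,y]
e8 deliver 0→3: 3[part,t=1,y]
e9 timeout(0): 0[coor,t=2,y]
e10 deliver 0→1: 1[part,t=1,y]
e11 deliver 1→0: ·
e12 deliver 1→3: ·
e13 timeout(0): 0[coor,t=3,y]
e14 crash(2): 2[✗part,t=1,-]
e15 deliver 2→1: ·
e16 deliver 1→2: ·
e17 recover(2): 2[part,t=1,-]
e18 deliver 0→2: 2[part,t=1,y]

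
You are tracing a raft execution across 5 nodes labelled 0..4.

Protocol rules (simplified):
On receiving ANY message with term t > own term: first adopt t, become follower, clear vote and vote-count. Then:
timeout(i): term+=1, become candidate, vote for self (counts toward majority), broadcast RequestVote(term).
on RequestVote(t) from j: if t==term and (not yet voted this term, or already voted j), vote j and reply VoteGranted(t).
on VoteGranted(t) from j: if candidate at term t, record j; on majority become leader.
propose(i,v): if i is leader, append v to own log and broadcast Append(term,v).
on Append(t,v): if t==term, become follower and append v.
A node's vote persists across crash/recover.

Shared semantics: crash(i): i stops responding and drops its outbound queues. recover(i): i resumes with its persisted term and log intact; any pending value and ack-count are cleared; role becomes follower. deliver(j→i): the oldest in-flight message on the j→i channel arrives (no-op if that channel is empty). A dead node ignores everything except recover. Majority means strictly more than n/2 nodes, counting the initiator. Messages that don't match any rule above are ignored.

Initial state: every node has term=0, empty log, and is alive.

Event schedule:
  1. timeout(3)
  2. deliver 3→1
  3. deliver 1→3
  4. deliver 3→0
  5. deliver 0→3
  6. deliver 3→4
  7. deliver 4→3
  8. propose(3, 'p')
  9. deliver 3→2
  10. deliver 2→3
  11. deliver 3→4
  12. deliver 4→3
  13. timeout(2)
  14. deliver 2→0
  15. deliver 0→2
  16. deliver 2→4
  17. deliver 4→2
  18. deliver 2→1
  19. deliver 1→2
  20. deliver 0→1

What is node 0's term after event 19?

step 1 timeout(3): 3={cand,t=1,log=-}
step 2 deliver 3→1: 1={foll,t=1,log=-}
step 3 deliver 1→3: —
step 4 deliver 3→0: 0={foll,t=1,log=-}
step 5 deliver 0→3: 3={lead,t=1,log=-}
step 6 deliver 3→4: 4={foll,t=1,log=-}
step 7 deliver 4→3: —
step 8 propose(3,'p'): 3={lead,t=1,log=p}
step 9 deliver 3→2: 2={foll,t=1,log=-}
step 10 deliver 2→3: —
step 11 deliver 3→4: 4={foll,t=1,log=p}
step 12 deliver 4→3: —
step 13 timeout(2): 2={cand,t=2,log=-}
step 14 deliver 2→0: 0={foll,t=2,log=-}
step 15 deliver 0→2: —
step 16 deliver 2→4: 4={foll,t=2,log=p}
step 17 deliver 4→2: 2={lead,t=2,log=-}
step 18 deliver 2→1: 1={foll,t=2,log=-}
step 19 deliver 1→2: —

2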